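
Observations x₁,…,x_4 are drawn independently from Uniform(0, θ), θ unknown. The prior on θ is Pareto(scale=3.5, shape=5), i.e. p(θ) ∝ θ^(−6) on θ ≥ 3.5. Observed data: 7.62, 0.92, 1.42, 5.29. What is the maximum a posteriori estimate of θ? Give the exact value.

θ̂_MAP = 7.62

The Uniform(0, θ) likelihood is θ^(−n) for θ ≥ max(xᵢ), zero otherwise. Here max(xᵢ) = 7.62.
Posterior ∝ θ^(−6) · θ^(−4) = θ^(−10) on θ ≥ max(3.5, 7.62) = 7.62.
This density is strictly decreasing in θ, so the posterior mode lies at the lower boundary of the support.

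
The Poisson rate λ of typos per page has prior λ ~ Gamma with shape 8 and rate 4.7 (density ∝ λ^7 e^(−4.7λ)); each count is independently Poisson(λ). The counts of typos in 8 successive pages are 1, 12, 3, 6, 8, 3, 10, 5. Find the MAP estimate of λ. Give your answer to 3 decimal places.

λ̂_MAP = 4.331

Σxᵢ = 1+12+3+6+8+3+10+5 = 48, with n = 8.
Posterior ∝ λ^7e^(−4.7λ) · λ^48e^(−8λ) = λ^55e^(−12.7λ), i.e. Gamma(shape=56, rate=12.7).
The mode of a Gamma(a, b) with a ≥ 1 (shape–rate) is (a−1)/b = 55/12.7 ≈ 4.331.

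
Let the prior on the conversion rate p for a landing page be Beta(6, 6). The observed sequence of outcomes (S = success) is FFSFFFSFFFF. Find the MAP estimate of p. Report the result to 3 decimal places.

Prior: Beta(6, 6).
Data: 2 successes in 11 trials (from the sequence). The binomial likelihood contributes p^2(1−p)^9, so the posterior is Beta(6+2, 6+9) = Beta(8, 15).
For Beta(a, b) with a, b > 1 the mode is (a−1)/(a+b−2) = 7/21 ≈ 0.333.

p̂_MAP = 0.333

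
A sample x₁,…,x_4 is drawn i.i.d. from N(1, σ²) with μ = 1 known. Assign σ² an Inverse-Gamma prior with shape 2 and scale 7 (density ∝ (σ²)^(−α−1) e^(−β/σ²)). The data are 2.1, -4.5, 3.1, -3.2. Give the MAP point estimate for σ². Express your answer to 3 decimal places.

Sum of squared deviations about the known mean: SS = (2.1−1)² + (-4.5−1)² + (3.1−1)² + (-3.2−1)² = 53.51.
The Normal likelihood contributes (σ²)^(−n/2) exp(−SS/(2σ²)), so the posterior is Inverse-Gamma(α + n/2, β + SS/2) = Inverse-Gamma(4, 33.755).
The mode of Inverse-Gamma(a, b) is b/(a+1) = 33.755/5 ≈ 6.751.

σ̂²_MAP = 6.751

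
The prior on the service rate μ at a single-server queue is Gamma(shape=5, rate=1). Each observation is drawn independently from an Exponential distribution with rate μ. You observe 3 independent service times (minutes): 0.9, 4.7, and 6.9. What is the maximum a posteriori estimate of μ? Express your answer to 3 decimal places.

The Exponential(rate=μ) likelihood is ∝ μ^n e^(−μΣtᵢ). Here n = 3 and Σtᵢ = 0.9 + 4.7 + 6.9 = 12.5.
Posterior ∝ μ^4e^(−1μ) · μ^3e^(−12.5μ) = μ^7e^(−13.5μ), i.e. Gamma(8, 13.5).
Mode = (a−1)/b = 7/13.5 ≈ 0.519.

μ̂_MAP = 0.519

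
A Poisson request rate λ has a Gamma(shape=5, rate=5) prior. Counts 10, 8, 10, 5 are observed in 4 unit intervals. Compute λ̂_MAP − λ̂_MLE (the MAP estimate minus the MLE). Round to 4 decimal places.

MAP − MLE = -4.1389

Σxᵢ = 33. Posterior is Gamma(38, 9); MAP = (38−1)/9 = 37/9 ≈ 4.11111.
MLE = x̄ = 33/4 ≈ 8.25000.
Difference = 37/9 − 33/4 = -149/36 ≈ -4.1389.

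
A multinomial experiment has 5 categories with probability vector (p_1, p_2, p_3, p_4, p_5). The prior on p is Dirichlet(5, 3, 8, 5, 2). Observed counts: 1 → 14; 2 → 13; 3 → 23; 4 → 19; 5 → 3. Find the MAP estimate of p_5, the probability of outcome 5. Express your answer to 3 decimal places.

The posterior is Dirichlet(αᵢ + nᵢ) = Dirichlet(19, 16, 31, 24, 5).
For a Dirichlet(a₁,…,a_K) with all aᵢ > 1, the mode has j-th component (aⱼ − 1)/(Σaᵢ − K).
Here Σaᵢ = 95 and K = 5, so p_5 = (5 − 1)/(95 − 5) = 4/90 ≈ 0.044.

MAP estimate: 0.044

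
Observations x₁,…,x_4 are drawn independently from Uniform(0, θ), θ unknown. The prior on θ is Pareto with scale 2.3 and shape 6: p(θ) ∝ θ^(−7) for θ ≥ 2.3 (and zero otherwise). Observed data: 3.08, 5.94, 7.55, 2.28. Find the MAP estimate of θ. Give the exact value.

The Uniform(0, θ) likelihood is θ^(−n) for θ ≥ max(xᵢ), zero otherwise. Here max(xᵢ) = 7.55.
Posterior ∝ θ^(−7) · θ^(−4) = θ^(−11) on θ ≥ max(2.3, 7.55) = 7.55.
This density is strictly decreasing in θ, so the posterior mode lies at the lower boundary of the support.

θ̂_MAP = 7.55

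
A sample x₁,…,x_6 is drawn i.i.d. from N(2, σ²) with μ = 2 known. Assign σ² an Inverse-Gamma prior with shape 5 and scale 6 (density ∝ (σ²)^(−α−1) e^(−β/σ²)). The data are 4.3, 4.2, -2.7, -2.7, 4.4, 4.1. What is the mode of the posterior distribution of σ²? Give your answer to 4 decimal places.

σ̂²_MAP = 4.2489

Sum of squared deviations about the known mean: SS = (4.3−2)² + (4.2−2)² + (-2.7−2)² + (-2.7−2)² + (4.4−2)² + (4.1−2)² = 64.48.
The Normal likelihood contributes (σ²)^(−n/2) exp(−SS/(2σ²)), so the posterior is Inverse-Gamma(α + n/2, β + SS/2) = Inverse-Gamma(8, 38.24).
The mode of Inverse-Gamma(a, b) is b/(a+1) = 38.24/9 ≈ 4.2489.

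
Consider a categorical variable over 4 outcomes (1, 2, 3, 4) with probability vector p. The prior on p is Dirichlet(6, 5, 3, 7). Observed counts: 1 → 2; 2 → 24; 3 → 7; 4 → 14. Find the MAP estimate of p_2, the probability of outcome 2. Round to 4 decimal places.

The posterior is Dirichlet(αᵢ + nᵢ) = Dirichlet(8, 29, 10, 21).
For a Dirichlet(a₁,…,a_K) with all aᵢ > 1, the mode has j-th component (aⱼ − 1)/(Σaᵢ − K).
Here Σaᵢ = 68 and K = 4, so p_2 = (29 − 1)/(68 − 4) = 28/64 ≈ 0.4375.

MAP estimate: 0.4375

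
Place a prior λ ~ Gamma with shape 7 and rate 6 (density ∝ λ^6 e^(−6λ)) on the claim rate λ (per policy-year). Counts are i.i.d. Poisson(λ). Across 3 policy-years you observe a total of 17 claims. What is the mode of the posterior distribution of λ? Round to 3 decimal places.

Σxᵢ = 17, n = 3.
Posterior ∝ λ^6e^(−6λ) · λ^17e^(−3λ) = λ^23e^(−9λ), i.e. Gamma(shape=24, rate=9).
The mode of a Gamma(a, b) with a ≥ 1 (shape–rate) is (a−1)/b = 23/9 ≈ 2.556.

λ̂_MAP = 2.556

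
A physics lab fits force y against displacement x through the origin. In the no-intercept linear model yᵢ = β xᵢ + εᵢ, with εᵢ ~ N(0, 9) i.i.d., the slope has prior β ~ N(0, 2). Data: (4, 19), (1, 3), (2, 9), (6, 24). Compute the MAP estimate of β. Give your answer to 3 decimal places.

log p(β | y) = −Σ(yᵢ − βxᵢ)²/(2·9) − β²/(2·2) + const.
Setting the derivative to zero: Σxᵢ(yᵢ − βxᵢ)/9 − β/2 = 0, so β = Σxᵢyᵢ / (Σxᵢ² + σ²/τ²).
Σxᵢyᵢ = 4·19 + 1·3 + 2·9 + 6·24 = 241; Σxᵢ² = 57; σ²/τ² = 4.5.
β̂_MAP = 241 / (57 + 4.5) = 241/61.5 ≈ 3.919.

β̂_MAP = 3.919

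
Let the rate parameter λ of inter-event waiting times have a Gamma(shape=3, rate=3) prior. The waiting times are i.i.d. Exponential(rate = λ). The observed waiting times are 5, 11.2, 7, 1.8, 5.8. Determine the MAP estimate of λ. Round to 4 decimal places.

The Exponential(rate=λ) likelihood is ∝ λ^n e^(−λΣtᵢ). Here n = 5 and Σtᵢ = 5 + 11.2 + 7 + 1.8 + 5.8 = 30.8.
Posterior ∝ λ^2e^(−3λ) · λ^5e^(−30.8λ) = λ^7e^(−33.8λ), i.e. Gamma(8, 33.8).
Mode = (a−1)/b = 7/33.8 ≈ 0.2071.

λ̂_MAP = 0.2071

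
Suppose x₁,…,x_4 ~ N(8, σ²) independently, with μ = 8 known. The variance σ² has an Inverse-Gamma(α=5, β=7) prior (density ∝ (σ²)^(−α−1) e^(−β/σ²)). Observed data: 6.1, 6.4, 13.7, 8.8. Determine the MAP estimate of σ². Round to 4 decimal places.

σ̂²_MAP = 3.3313

Sum of squared deviations about the known mean: SS = (6.1−8)² + (6.4−8)² + (13.7−8)² + (8.8−8)² = 39.3.
The Normal likelihood contributes (σ²)^(−n/2) exp(−SS/(2σ²)), so the posterior is Inverse-Gamma(α + n/2, β + SS/2) = Inverse-Gamma(7, 26.65).
The mode of Inverse-Gamma(a, b) is b/(a+1) = 26.65/8 ≈ 3.3313.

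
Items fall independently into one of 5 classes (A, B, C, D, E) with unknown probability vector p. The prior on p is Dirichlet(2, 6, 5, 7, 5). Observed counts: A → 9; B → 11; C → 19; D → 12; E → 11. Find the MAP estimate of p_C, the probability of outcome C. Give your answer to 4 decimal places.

MAP estimate of p_C = 0.2805

The posterior is Dirichlet(αᵢ + nᵢ) = Dirichlet(11, 17, 24, 19, 16).
For a Dirichlet(a₁,…,a_K) with all aᵢ > 1, the mode has j-th component (aⱼ − 1)/(Σaᵢ − K).
Here Σaᵢ = 87 and K = 5, so p_C = (24 − 1)/(87 − 5) = 23/82 ≈ 0.2805.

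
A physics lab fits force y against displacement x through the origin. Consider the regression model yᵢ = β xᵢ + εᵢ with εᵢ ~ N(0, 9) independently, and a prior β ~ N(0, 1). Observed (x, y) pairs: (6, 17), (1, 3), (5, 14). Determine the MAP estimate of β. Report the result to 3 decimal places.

β̂_MAP = 2.465

log p(β | y) = −Σ(yᵢ − βxᵢ)²/(2·9) − β²/(2·1) + const.
Setting the derivative to zero: Σxᵢ(yᵢ − βxᵢ)/9 − β/1 = 0, so β = Σxᵢyᵢ / (Σxᵢ² + σ²/τ²).
Σxᵢyᵢ = 6·17 + 1·3 + 5·14 = 175; Σxᵢ² = 62; σ²/τ² = 9.
β̂_MAP = 175 / (62 + 9) = 175/71 ≈ 2.465.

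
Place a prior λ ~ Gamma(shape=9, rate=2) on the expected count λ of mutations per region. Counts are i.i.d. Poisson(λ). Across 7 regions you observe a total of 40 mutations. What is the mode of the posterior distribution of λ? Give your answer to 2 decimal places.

Σxᵢ = 40, n = 7.
Posterior ∝ λ^8e^(−2λ) · λ^40e^(−7λ) = λ^48e^(−9λ), i.e. Gamma(shape=49, rate=9).
The mode of a Gamma(a, b) with a ≥ 1 (shape–rate) is (a−1)/b = 48/9 ≈ 5.33.

λ̂_MAP = 5.33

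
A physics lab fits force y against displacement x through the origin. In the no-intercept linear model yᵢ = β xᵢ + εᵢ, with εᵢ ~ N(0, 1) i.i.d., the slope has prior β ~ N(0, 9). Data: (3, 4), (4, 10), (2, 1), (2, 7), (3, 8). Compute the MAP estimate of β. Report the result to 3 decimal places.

log p(β | y) = −Σ(yᵢ − βxᵢ)²/(2·1) − β²/(2·9) + const.
Setting the derivative to zero: Σxᵢ(yᵢ − βxᵢ)/1 − β/9 = 0, so β = Σxᵢyᵢ / (Σxᵢ² + σ²/τ²).
Σxᵢyᵢ = 3·4 + 4·10 + 2·1 + 2·7 + 3·8 = 92; Σxᵢ² = 42; σ²/τ² = 1/9.
β̂_MAP = 92 / (42 + 1/9) = 92/(379/9) = 828/379 ≈ 2.185.

β̂_MAP = 2.185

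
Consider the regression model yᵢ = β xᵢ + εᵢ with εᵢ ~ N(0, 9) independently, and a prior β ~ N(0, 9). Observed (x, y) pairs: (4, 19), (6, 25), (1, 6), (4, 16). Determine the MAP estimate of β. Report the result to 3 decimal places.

log p(β | y) = −Σ(yᵢ − βxᵢ)²/(2·9) − β²/(2·9) + const.
Setting the derivative to zero: Σxᵢ(yᵢ − βxᵢ)/9 − β/9 = 0, so β = Σxᵢyᵢ / (Σxᵢ² + σ²/τ²).
Σxᵢyᵢ = 4·19 + 6·25 + 1·6 + 4·16 = 296; Σxᵢ² = 69; σ²/τ² = 1.
β̂_MAP = 296 / (69 + 1) = 296/70 ≈ 4.229.

β̂_MAP = 4.229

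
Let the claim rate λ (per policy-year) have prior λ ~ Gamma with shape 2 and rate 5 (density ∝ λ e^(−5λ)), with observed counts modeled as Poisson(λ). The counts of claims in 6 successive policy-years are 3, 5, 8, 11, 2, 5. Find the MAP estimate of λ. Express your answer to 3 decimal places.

Σxᵢ = 3+5+8+11+2+5 = 34, with n = 6.
Posterior ∝ λe^(−5λ) · λ^34e^(−6λ) = λ^35e^(−11λ), i.e. Gamma(shape=36, rate=11).
The mode of a Gamma(a, b) with a ≥ 1 (shape–rate) is (a−1)/b = 35/11 ≈ 3.182.

λ̂_MAP = 3.182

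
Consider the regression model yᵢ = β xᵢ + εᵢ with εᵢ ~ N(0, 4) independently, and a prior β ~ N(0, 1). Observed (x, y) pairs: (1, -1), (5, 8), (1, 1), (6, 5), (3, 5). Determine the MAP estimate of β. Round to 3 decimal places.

log p(β | y) = −Σ(yᵢ − βxᵢ)²/(2·4) − β²/(2·1) + const.
Setting the derivative to zero: Σxᵢ(yᵢ − βxᵢ)/4 − β/1 = 0, so β = Σxᵢyᵢ / (Σxᵢ² + σ²/τ²).
Σxᵢyᵢ = 1·(-1) + 5·8 + 1·1 + 6·5 + 3·5 = 85; Σxᵢ² = 72; σ²/τ² = 4.
β̂_MAP = 85 / (72 + 4) = 85/76 ≈ 1.118.

β̂_MAP = 1.118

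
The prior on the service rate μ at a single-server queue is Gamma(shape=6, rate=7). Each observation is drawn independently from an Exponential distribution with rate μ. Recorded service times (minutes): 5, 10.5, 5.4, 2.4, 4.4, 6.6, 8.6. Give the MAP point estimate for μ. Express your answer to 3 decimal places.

The Exponential(rate=μ) likelihood is ∝ μ^n e^(−μΣtᵢ). Here n = 7 and Σtᵢ = 5 + 10.5 + 5.4 + 2.4 + 4.4 + 6.6 + 8.6 = 42.9.
Posterior ∝ μ^5e^(−7μ) · μ^7e^(−42.9μ) = μ^12e^(−49.9μ), i.e. Gamma(13, 49.9).
Mode = (a−1)/b = 12/49.9 ≈ 0.240.

μ̂_MAP = 0.240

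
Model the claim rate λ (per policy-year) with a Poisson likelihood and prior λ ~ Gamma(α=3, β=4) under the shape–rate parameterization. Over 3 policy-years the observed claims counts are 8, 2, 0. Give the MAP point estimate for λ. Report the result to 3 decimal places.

Σxᵢ = 8+2+0 = 10, with n = 3.
Posterior ∝ λ^2e^(−4λ) · λ^10e^(−3λ) = λ^12e^(−7λ), i.e. Gamma(shape=13, rate=7).
The mode of a Gamma(a, b) with a ≥ 1 (shape–rate) is (a−1)/b = 12/7 ≈ 1.714.

λ̂_MAP = 1.714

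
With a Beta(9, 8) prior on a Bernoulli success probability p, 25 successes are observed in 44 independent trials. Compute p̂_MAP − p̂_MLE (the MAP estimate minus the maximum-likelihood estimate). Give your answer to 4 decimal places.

MAP − MLE = -0.0089

Posterior is Beta(34, 27); MAP = (34−1)/(61−2) = 33/59 ≈ 0.55932.
MLE ignores the prior: p̂_MLE = k/n = 25/44 ≈ 0.56818.
Difference = 33/59 − 25/44 = -23/2596 ≈ -0.0089.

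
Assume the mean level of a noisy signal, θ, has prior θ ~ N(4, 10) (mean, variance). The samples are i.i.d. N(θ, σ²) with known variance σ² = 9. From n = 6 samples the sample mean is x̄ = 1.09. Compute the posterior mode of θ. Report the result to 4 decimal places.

θ̂_MAP = 1.4696

n = 6, x̄ = 1.09.
For a Normal prior and Normal likelihood with known variance, the posterior is Normal; its mode equals its mean, the precision-weighted average.
Prior precision 1/σ₀² = 1/10 = 0.1; data precision n/σ² = 6/9 = 2/3.
θ̂ = (0.1·4 + (2/3)·1.09) / (0.1 + 2/3) = (169/150)/(23/30) = 169/115 ≈ 1.4696.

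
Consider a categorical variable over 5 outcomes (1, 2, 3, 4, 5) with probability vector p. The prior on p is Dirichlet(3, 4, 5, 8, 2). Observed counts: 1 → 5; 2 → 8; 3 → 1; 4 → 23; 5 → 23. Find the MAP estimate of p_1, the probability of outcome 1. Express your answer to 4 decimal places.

MAP estimate: 0.0909

The posterior is Dirichlet(αᵢ + nᵢ) = Dirichlet(8, 12, 6, 31, 25).
For a Dirichlet(a₁,…,a_K) with all aᵢ > 1, the mode has j-th component (aⱼ − 1)/(Σaᵢ − K).
Here Σaᵢ = 82 and K = 5, so p_1 = (8 − 1)/(82 − 5) = 7/77 ≈ 0.0909.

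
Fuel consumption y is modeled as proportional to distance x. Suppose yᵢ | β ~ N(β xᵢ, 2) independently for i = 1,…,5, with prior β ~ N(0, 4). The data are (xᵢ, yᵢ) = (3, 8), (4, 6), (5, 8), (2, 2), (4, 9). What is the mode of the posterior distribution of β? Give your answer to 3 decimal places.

β̂_MAP = 1.816

log p(β | y) = −Σ(yᵢ − βxᵢ)²/(2·2) − β²/(2·4) + const.
Setting the derivative to zero: Σxᵢ(yᵢ − βxᵢ)/2 − β/4 = 0, so β = Σxᵢyᵢ / (Σxᵢ² + σ²/τ²).
Σxᵢyᵢ = 3·8 + 4·6 + 5·8 + 2·2 + 4·9 = 128; Σxᵢ² = 70; σ²/τ² = 0.5.
β̂_MAP = 128 / (70 + 0.5) = 128/70.5 ≈ 1.816.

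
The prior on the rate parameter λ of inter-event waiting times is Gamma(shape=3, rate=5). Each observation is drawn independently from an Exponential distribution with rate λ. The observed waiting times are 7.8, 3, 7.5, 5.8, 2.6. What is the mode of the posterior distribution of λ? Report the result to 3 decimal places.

λ̂_MAP = 0.221

The Exponential(rate=λ) likelihood is ∝ λ^n e^(−λΣtᵢ). Here n = 5 and Σtᵢ = 7.8 + 3 + 7.5 + 5.8 + 2.6 = 26.7.
Posterior ∝ λ^2e^(−5λ) · λ^5e^(−26.7λ) = λ^7e^(−31.7λ), i.e. Gamma(8, 31.7).
Mode = (a−1)/b = 7/31.7 ≈ 0.221.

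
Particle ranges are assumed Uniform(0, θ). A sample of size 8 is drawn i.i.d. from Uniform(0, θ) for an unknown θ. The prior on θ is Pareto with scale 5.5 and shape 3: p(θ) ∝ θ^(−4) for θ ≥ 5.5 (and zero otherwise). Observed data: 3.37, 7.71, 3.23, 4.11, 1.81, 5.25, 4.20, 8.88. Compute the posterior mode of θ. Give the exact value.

θ̂_MAP = 8.88

The Uniform(0, θ) likelihood is θ^(−n) for θ ≥ max(xᵢ), zero otherwise. Here max(xᵢ) = 8.88.
Posterior ∝ θ^(−4) · θ^(−8) = θ^(−12) on θ ≥ max(5.5, 8.88) = 8.88.
This density is strictly decreasing in θ, so the posterior mode lies at the lower boundary of the support.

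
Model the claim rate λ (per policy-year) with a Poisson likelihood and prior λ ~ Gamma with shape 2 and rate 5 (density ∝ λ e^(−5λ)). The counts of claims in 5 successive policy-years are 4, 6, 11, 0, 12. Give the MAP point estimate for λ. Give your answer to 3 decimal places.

λ̂_MAP = 3.400

Σxᵢ = 4+6+11+0+12 = 33, with n = 5.
Posterior ∝ λe^(−5λ) · λ^33e^(−5λ) = λ^34e^(−10λ), i.e. Gamma(shape=35, rate=10).
The mode of a Gamma(a, b) with a ≥ 1 (shape–rate) is (a−1)/b = 34/10 ≈ 3.400.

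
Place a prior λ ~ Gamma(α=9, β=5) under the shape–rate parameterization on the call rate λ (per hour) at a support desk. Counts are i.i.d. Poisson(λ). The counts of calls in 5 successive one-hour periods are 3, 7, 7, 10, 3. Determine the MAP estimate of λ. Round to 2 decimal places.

Σxᵢ = 3+7+7+10+3 = 30, with n = 5.
Posterior ∝ λ^8e^(−5λ) · λ^30e^(−5λ) = λ^38e^(−10λ), i.e. Gamma(shape=39, rate=10).
The mode of a Gamma(a, b) with a ≥ 1 (shape–rate) is (a−1)/b = 38/10 ≈ 3.80.

λ̂_MAP = 3.80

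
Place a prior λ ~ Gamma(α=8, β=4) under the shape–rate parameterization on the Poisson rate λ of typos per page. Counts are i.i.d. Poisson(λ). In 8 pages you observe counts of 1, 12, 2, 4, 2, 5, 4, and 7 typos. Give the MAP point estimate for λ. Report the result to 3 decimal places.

λ̂_MAP = 3.667

Σxᵢ = 1+12+2+4+2+5+4+7 = 37, with n = 8.
Posterior ∝ λ^7e^(−4λ) · λ^37e^(−8λ) = λ^44e^(−12λ), i.e. Gamma(shape=45, rate=12).
The mode of a Gamma(a, b) with a ≥ 1 (shape–rate) is (a−1)/b = 44/12 ≈ 3.667.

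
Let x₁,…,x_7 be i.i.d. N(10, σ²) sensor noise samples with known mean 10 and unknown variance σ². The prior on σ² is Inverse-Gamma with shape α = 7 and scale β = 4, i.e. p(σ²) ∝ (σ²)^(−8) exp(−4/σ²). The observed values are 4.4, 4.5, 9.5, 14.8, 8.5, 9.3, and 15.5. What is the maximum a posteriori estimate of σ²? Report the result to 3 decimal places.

Sum of squared deviations about the known mean: SS = (4.4−10)² + (4.5−10)² + (9.5−10)² + (14.8−10)² + (8.5−10)² + (9.3−10)² + (15.5−10)² = 117.89.
The Normal likelihood contributes (σ²)^(−n/2) exp(−SS/(2σ²)), so the posterior is Inverse-Gamma(α + n/2, β + SS/2) = Inverse-Gamma(10.5, 62.945).
The mode of Inverse-Gamma(a, b) is b/(a+1) = 62.945/11.5 ≈ 5.473.

σ̂²_MAP = 5.473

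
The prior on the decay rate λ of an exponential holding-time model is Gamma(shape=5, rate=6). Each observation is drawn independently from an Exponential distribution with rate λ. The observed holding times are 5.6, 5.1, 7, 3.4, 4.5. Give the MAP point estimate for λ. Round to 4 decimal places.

The Exponential(rate=λ) likelihood is ∝ λ^n e^(−λΣtᵢ). Here n = 5 and Σtᵢ = 5.6 + 5.1 + 7 + 3.4 + 4.5 = 25.6.
Posterior ∝ λ^4e^(−6λ) · λ^5e^(−25.6λ) = λ^9e^(−31.6λ), i.e. Gamma(10, 31.6).
Mode = (a−1)/b = 9/31.6 ≈ 0.2848.

λ̂_MAP = 0.2848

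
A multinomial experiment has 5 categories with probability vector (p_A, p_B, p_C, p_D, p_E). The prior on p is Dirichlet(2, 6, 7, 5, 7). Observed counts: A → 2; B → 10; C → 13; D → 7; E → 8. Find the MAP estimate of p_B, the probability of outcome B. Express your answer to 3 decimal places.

The posterior is Dirichlet(αᵢ + nᵢ) = Dirichlet(4, 16, 20, 12, 15).
For a Dirichlet(a₁,…,a_K) with all aᵢ > 1, the mode has j-th component (aⱼ − 1)/(Σaᵢ − K).
Here Σaᵢ = 67 and K = 5, so p_B = (16 − 1)/(67 − 5) = 15/62 ≈ 0.242.

MAP estimate of p_B = 0.242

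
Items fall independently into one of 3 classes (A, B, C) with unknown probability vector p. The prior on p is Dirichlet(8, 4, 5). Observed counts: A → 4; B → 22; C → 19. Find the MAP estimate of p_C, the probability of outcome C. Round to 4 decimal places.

The posterior is Dirichlet(αᵢ + nᵢ) = Dirichlet(12, 26, 24).
For a Dirichlet(a₁,…,a_K) with all aᵢ > 1, the mode has j-th component (aⱼ − 1)/(Σaᵢ − K).
Here Σaᵢ = 62 and K = 3, so p_C = (24 − 1)/(62 − 3) = 23/59 ≈ 0.3898.

MAP estimate of p_C = 0.3898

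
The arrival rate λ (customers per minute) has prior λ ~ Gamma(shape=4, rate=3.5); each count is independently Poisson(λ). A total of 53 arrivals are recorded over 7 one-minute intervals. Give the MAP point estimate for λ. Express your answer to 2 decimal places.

Σxᵢ = 53, n = 7.
Posterior ∝ λ^3e^(−3.5λ) · λ^53e^(−7λ) = λ^56e^(−10.5λ), i.e. Gamma(shape=57, rate=10.5).
The mode of a Gamma(a, b) with a ≥ 1 (shape–rate) is (a−1)/b = 56/10.5 ≈ 5.33.

λ̂_MAP = 5.33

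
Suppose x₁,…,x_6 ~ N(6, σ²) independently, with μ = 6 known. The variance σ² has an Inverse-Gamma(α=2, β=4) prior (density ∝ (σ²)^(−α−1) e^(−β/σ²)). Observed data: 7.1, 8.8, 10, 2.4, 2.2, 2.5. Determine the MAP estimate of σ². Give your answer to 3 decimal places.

σ̂²_MAP = 6.058

Sum of squared deviations about the known mean: SS = (7.1−6)² + (8.8−6)² + (10−6)² + (2.4−6)² + (2.2−6)² + (2.5−6)² = 64.7.
The Normal likelihood contributes (σ²)^(−n/2) exp(−SS/(2σ²)), so the posterior is Inverse-Gamma(α + n/2, β + SS/2) = Inverse-Gamma(5, 36.35).
The mode of Inverse-Gamma(a, b) is b/(a+1) = 36.35/6 ≈ 6.058.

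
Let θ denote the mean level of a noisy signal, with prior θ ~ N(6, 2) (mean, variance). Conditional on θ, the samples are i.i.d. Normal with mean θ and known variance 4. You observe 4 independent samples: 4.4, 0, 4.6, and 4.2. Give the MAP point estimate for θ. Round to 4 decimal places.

θ̂_MAP = 4.2000

n = 4; x̄ = (4.4 + 0 + 4.6 + 4.2)/4 = 13.2/4 = 3.3.
For a Normal prior and Normal likelihood with known variance, the posterior is Normal; its mode equals its mean, the precision-weighted average.
Prior precision 1/σ₀² = 1/2 = 0.5; data precision n/σ² = 4/4 = 1.
θ̂ = (0.5·6 + 1·3.3) / (0.5 + 1) = 6.3/1.5 = 4.2000.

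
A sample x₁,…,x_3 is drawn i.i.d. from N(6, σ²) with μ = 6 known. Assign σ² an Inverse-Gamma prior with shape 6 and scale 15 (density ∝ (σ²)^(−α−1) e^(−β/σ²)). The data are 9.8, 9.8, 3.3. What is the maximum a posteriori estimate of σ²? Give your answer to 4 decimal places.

σ̂²_MAP = 3.8924

Sum of squared deviations about the known mean: SS = (9.8−6)² + (9.8−6)² + (3.3−6)² = 36.17.
The Normal likelihood contributes (σ²)^(−n/2) exp(−SS/(2σ²)), so the posterior is Inverse-Gamma(α + n/2, β + SS/2) = Inverse-Gamma(7.5, 33.085).
The mode of Inverse-Gamma(a, b) is b/(a+1) = 33.085/8.5 ≈ 3.8924.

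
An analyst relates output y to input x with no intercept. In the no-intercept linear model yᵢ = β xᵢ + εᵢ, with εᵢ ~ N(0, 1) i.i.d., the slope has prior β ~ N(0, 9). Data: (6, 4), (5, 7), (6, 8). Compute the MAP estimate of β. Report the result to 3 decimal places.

β̂_MAP = 1.102

log p(β | y) = −Σ(yᵢ − βxᵢ)²/(2·1) − β²/(2·9) + const.
Setting the derivative to zero: Σxᵢ(yᵢ − βxᵢ)/1 − β/9 = 0, so β = Σxᵢyᵢ / (Σxᵢ² + σ²/τ²).
Σxᵢyᵢ = 6·4 + 5·7 + 6·8 = 107; Σxᵢ² = 97; σ²/τ² = 1/9.
β̂_MAP = 107 / (97 + 1/9) = 107/(874/9) = 963/874 ≈ 1.102.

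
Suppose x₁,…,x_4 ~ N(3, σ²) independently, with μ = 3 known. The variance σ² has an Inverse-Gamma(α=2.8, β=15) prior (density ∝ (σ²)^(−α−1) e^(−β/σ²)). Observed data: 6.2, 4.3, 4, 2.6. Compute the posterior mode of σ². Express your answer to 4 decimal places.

Sum of squared deviations about the known mean: SS = (6.2−3)² + (4.3−3)² + (4−3)² + (2.6−3)² = 13.09.
The Normal likelihood contributes (σ²)^(−n/2) exp(−SS/(2σ²)), so the posterior is Inverse-Gamma(α + n/2, β + SS/2) = Inverse-Gamma(4.8, 21.545).
The mode of Inverse-Gamma(a, b) is b/(a+1) = 21.545/5.8 ≈ 3.7147.

σ̂²_MAP = 3.7147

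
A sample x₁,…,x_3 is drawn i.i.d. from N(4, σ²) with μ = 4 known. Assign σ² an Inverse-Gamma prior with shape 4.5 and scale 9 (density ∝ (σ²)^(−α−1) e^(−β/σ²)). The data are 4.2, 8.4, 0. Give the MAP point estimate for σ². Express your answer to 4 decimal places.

Sum of squared deviations about the known mean: SS = (4.2−4)² + (8.4−4)² + (0−4)² = 35.4.
The Normal likelihood contributes (σ²)^(−n/2) exp(−SS/(2σ²)), so the posterior is Inverse-Gamma(α + n/2, β + SS/2) = Inverse-Gamma(6, 26.7).
The mode of Inverse-Gamma(a, b) is b/(a+1) = 26.7/7 ≈ 3.8143.

σ̂²_MAP = 3.8143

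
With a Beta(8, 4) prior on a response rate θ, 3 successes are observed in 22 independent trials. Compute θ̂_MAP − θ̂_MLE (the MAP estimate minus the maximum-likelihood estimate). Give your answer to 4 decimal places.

MAP − MLE = 0.1761

Posterior is Beta(11, 23); MAP = (11−1)/(34−2) = 10/32 ≈ 0.31250.
MLE ignores the prior: θ̂_MLE = k/n = 3/22 ≈ 0.13636.
Difference = 10/32 − 3/22 = 31/176 ≈ 0.1761.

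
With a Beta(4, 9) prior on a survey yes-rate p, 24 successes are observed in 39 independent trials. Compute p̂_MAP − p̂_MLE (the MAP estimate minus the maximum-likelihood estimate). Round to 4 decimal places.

Posterior is Beta(28, 24); MAP = (28−1)/(52−2) = 27/50 ≈ 0.54000.
MLE ignores the prior: p̂_MLE = k/n = 24/39 ≈ 0.61538.
Difference = 27/50 − 24/39 = -49/650 ≈ -0.0754.

MAP − MLE = -0.0754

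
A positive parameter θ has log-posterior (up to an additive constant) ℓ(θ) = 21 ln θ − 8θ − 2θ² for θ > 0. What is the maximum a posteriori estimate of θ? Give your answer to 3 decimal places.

θ̂_MAP = 1.500

ℓ'(θ) = 21/θ − 8 − 4θ. Setting this to zero and multiplying by θ: 4θ² + 8θ − 21 = 0.
θ = (−8 + √(8² + 4·4·21)) / (2·4) = (−8 + √400) / 8 = (−8 + 20)/8 = 3/2.
ℓ''(θ) = −21/θ² − 4 < 0, confirming a maximum.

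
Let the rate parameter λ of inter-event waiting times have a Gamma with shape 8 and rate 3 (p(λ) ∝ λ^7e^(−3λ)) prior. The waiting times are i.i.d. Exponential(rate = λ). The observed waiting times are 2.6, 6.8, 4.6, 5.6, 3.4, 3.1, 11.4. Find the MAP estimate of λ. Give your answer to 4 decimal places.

The Exponential(rate=λ) likelihood is ∝ λ^n e^(−λΣtᵢ). Here n = 7 and Σtᵢ = 2.6 + 6.8 + 4.6 + 5.6 + 3.4 + 3.1 + 11.4 = 37.5.
Posterior ∝ λ^7e^(−3λ) · λ^7e^(−37.5λ) = λ^14e^(−40.5λ), i.e. Gamma(15, 40.5).
Mode = (a−1)/b = 14/40.5 ≈ 0.3457.

λ̂_MAP = 0.3457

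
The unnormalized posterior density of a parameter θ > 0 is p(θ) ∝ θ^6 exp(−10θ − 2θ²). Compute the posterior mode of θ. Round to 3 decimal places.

ℓ'(θ) = 6/θ − 10 − 4θ. Setting this to zero and multiplying by θ: 4θ² + 10θ − 6 = 0.
θ = (−10 + √(10² + 4·4·6)) / (2·4) = (−10 + √196) / 8 = (−10 + 14)/8 = 1/2.
ℓ''(θ) = −6/θ² − 4 < 0, confirming a maximum.

θ̂_MAP = 0.500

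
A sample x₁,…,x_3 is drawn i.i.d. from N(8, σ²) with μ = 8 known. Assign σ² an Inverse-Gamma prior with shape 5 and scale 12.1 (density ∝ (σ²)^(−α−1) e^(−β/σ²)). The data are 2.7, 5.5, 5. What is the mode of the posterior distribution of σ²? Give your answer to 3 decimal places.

Sum of squared deviations about the known mean: SS = (2.7−8)² + (5.5−8)² + (5−8)² = 43.34.
The Normal likelihood contributes (σ²)^(−n/2) exp(−SS/(2σ²)), so the posterior is Inverse-Gamma(α + n/2, β + SS/2) = Inverse-Gamma(6.5, 33.77).
The mode of Inverse-Gamma(a, b) is b/(a+1) = 33.77/7.5 ≈ 4.503.

σ̂²_MAP = 4.503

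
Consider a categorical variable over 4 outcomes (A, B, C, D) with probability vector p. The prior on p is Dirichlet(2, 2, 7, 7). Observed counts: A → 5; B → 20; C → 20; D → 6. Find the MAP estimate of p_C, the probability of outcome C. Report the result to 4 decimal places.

MAP estimate of p_C = 0.4000

The posterior is Dirichlet(αᵢ + nᵢ) = Dirichlet(7, 22, 27, 13).
For a Dirichlet(a₁,…,a_K) with all aᵢ > 1, the mode has j-th component (aⱼ − 1)/(Σaᵢ − K).
Here Σaᵢ = 69 and K = 4, so p_C = (27 − 1)/(69 − 4) = 26/65 ≈ 0.4000.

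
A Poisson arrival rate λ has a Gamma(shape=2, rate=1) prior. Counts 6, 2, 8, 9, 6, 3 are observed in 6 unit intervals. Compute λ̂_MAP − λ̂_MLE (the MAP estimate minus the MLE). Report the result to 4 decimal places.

Σxᵢ = 34. Posterior is Gamma(36, 7); MAP = (36−1)/7 = 35/7 ≈ 5.00000.
MLE = x̄ = 34/6 ≈ 5.66667.
Difference = 35/7 − 34/6 = -2/3 ≈ -0.6667.

MAP − MLE = -0.6667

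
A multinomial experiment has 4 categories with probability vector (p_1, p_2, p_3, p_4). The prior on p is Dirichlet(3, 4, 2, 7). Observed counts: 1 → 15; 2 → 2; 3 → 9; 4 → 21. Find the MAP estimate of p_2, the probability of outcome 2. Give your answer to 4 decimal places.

The posterior is Dirichlet(αᵢ + nᵢ) = Dirichlet(18, 6, 11, 28).
For a Dirichlet(a₁,…,a_K) with all aᵢ > 1, the mode has j-th component (aⱼ − 1)/(Σaᵢ − K).
Here Σaᵢ = 63 and K = 4, so p_2 = (6 − 1)/(63 − 4) = 5/59 ≈ 0.0847.

MAP estimate: 0.0847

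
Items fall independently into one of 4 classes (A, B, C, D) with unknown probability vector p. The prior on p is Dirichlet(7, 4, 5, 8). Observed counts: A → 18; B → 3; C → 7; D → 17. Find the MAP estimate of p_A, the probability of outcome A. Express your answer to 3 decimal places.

The posterior is Dirichlet(αᵢ + nᵢ) = Dirichlet(25, 7, 12, 25).
For a Dirichlet(a₁,…,a_K) with all aᵢ > 1, the mode has j-th component (aⱼ − 1)/(Σaᵢ − K).
Here Σaᵢ = 69 and K = 4, so p_A = (25 − 1)/(69 − 4) = 24/65 ≈ 0.369.

MAP estimate of p_A = 0.369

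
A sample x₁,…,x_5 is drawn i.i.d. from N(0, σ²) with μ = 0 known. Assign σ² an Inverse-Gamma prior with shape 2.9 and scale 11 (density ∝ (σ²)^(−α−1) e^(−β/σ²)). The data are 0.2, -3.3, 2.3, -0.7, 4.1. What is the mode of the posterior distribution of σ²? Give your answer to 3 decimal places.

Sum of squared deviations about the known mean: SS = (0.2−0)² + (-3.3−0)² + (2.3−0)² + (-0.7−0)² + (4.1−0)² = 33.52.
The Normal likelihood contributes (σ²)^(−n/2) exp(−SS/(2σ²)), so the posterior is Inverse-Gamma(α + n/2, β + SS/2) = Inverse-Gamma(5.4, 27.76).
The mode of Inverse-Gamma(a, b) is b/(a+1) = 27.76/6.4 ≈ 4.338.

σ̂²_MAP = 4.338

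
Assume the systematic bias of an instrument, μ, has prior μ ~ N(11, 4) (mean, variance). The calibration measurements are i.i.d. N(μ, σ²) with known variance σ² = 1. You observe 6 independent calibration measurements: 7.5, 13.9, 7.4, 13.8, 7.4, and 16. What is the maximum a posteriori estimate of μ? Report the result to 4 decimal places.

n = 6; x̄ = (7.5 + 13.9 + 7.4 + 13.8 + 7.4 + 16)/6 = 66/6 = 11.
For a Normal prior and Normal likelihood with known variance, the posterior is Normal; its mode equals its mean, the precision-weighted average.
Prior precision 1/σ₀² = 1/4 = 0.25; data precision n/σ² = 6/1 = 6.
μ̂ = (0.25·11 + 6·11) / (0.25 + 6) = 68.75/6.25 = 11.0000.

μ̂_MAP = 11.0000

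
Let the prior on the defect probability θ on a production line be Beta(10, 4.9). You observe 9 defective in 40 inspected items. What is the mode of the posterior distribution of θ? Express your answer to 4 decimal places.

θ̂_MAP = 0.3403

Prior: Beta(10, 4.9).
Data: 9 successes in 40 trials. The binomial likelihood contributes θ^9(1−θ)^31, so the posterior is Beta(10+9, 4.9+31) = Beta(19, 35.9).
For Beta(a, b) with a, b > 1 the mode is (a−1)/(a+b−2) = 18/52.9 ≈ 0.3403.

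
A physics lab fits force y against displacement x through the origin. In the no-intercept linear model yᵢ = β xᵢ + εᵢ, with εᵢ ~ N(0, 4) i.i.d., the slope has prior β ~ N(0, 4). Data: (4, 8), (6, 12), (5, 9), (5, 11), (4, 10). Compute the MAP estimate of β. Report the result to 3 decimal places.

log p(β | y) = −Σ(yᵢ − βxᵢ)²/(2·4) − β²/(2·4) + const.
Setting the derivative to zero: Σxᵢ(yᵢ − βxᵢ)/4 − β/4 = 0, so β = Σxᵢyᵢ / (Σxᵢ² + σ²/τ²).
Σxᵢyᵢ = 4·8 + 6·12 + 5·9 + 5·11 + 4·10 = 244; Σxᵢ² = 118; σ²/τ² = 1.
β̂_MAP = 244 / (118 + 1) = 244/119 ≈ 2.050.

β̂_MAP = 2.050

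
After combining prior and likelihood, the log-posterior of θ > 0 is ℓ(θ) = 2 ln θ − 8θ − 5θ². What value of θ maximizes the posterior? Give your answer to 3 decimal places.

ℓ'(θ) = 2/θ − 8 − 10θ. Setting this to zero and multiplying by θ: 10θ² + 8θ − 2 = 0.
θ = (−8 + √(8² + 4·10·2)) / (2·10) = (−8 + √144) / 20 = (−8 + 12)/20 = 1/5.
ℓ''(θ) = −2/θ² − 10 < 0, confirming a maximum.

θ̂_MAP = 0.200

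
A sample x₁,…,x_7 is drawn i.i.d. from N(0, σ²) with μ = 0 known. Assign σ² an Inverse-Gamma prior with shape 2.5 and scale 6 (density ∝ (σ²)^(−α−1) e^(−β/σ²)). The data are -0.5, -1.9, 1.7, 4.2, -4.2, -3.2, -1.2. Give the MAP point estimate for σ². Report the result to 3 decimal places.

σ̂²_MAP = 4.694

Sum of squared deviations about the known mean: SS = (-0.5−0)² + (-1.9−0)² + (1.7−0)² + (4.2−0)² + (-4.2−0)² + (-3.2−0)² + (-1.2−0)² = 53.71.
The Normal likelihood contributes (σ²)^(−n/2) exp(−SS/(2σ²)), so the posterior is Inverse-Gamma(α + n/2, β + SS/2) = Inverse-Gamma(6, 32.855).
The mode of Inverse-Gamma(a, b) is b/(a+1) = 32.855/7 ≈ 4.694.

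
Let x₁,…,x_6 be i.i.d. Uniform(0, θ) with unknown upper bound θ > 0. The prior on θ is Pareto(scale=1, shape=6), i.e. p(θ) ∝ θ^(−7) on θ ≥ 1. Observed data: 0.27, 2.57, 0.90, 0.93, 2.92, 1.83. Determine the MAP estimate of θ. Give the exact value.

The Uniform(0, θ) likelihood is θ^(−n) for θ ≥ max(xᵢ), zero otherwise. Here max(xᵢ) = 2.92.
Posterior ∝ θ^(−7) · θ^(−6) = θ^(−13) on θ ≥ max(1, 2.92) = 2.92.
This density is strictly decreasing in θ, so the posterior mode lies at the lower boundary of the support.

θ̂_MAP = 2.92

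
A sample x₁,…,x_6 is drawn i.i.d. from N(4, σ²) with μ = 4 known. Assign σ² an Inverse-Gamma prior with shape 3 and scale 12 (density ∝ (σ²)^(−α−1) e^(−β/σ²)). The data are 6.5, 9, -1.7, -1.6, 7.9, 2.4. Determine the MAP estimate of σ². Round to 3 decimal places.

σ̂²_MAP = 9.776

Sum of squared deviations about the known mean: SS = (6.5−4)² + (9−4)² + (-1.7−4)² + (-1.6−4)² + (7.9−4)² + (2.4−4)² = 112.87.
The Normal likelihood contributes (σ²)^(−n/2) exp(−SS/(2σ²)), so the posterior is Inverse-Gamma(α + n/2, β + SS/2) = Inverse-Gamma(6, 68.435).
The mode of Inverse-Gamma(a, b) is b/(a+1) = 68.435/7 ≈ 9.776.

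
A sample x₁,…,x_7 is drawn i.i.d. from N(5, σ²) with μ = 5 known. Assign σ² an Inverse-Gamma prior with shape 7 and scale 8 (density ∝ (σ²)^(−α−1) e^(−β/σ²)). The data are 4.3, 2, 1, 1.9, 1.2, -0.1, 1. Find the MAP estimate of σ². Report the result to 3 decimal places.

Sum of squared deviations about the known mean: SS = (4.3−5)² + (2−5)² + (1−5)² + (1.9−5)² + (1.2−5)² + (-0.1−5)² + (1−5)² = 91.55.
The Normal likelihood contributes (σ²)^(−n/2) exp(−SS/(2σ²)), so the posterior is Inverse-Gamma(α + n/2, β + SS/2) = Inverse-Gamma(10.5, 53.775).
The mode of Inverse-Gamma(a, b) is b/(a+1) = 53.775/11.5 ≈ 4.676.

σ̂²_MAP = 4.676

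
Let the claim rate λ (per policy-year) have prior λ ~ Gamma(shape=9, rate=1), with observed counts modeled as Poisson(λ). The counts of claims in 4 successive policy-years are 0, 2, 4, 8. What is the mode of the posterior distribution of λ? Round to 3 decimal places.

λ̂_MAP = 4.400

Σxᵢ = 0+2+4+8 = 14, with n = 4.
Posterior ∝ λ^8e^(−1λ) · λ^14e^(−4λ) = λ^22e^(−5λ), i.e. Gamma(shape=23, rate=5).
The mode of a Gamma(a, b) with a ≥ 1 (shape–rate) is (a−1)/b = 22/5 ≈ 4.400.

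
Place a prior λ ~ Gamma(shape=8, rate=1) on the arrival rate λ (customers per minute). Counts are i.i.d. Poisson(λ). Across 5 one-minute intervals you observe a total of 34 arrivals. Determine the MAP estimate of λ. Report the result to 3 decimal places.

Σxᵢ = 34, n = 5.
Posterior ∝ λ^7e^(−1λ) · λ^34e^(−5λ) = λ^41e^(−6λ), i.e. Gamma(shape=42, rate=6).
The mode of a Gamma(a, b) with a ≥ 1 (shape–rate) is (a−1)/b = 41/6 ≈ 6.833.

λ̂_MAP = 6.833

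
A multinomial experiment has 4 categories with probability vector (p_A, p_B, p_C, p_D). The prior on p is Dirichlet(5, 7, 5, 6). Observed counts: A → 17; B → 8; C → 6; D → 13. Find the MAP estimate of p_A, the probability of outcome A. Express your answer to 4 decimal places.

The posterior is Dirichlet(αᵢ + nᵢ) = Dirichlet(22, 15, 11, 19).
For a Dirichlet(a₁,…,a_K) with all aᵢ > 1, the mode has j-th component (aⱼ − 1)/(Σaᵢ − K).
Here Σaᵢ = 67 and K = 4, so p_A = (22 − 1)/(67 − 4) = 21/63 ≈ 0.3333.

MAP estimate of p_A = 0.3333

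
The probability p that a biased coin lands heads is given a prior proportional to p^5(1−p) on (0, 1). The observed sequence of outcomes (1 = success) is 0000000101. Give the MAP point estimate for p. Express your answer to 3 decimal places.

The prior density ∝ p^5(1−p)^1 is the kernel of Beta(6, 2).
Data: 2 successes in 10 trials (from the sequence). The binomial likelihood contributes p^2(1−p)^8, so the posterior is Beta(6+2, 2+8) = Beta(8, 10).
For Beta(a, b) with a, b > 1 the mode is (a−1)/(a+b−2) = 7/16 ≈ 0.438.

p̂_MAP = 0.438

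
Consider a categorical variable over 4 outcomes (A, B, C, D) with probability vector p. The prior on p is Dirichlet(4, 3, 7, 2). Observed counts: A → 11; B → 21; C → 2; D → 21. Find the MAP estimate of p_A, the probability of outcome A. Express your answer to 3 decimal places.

MAP estimate of p_A = 0.209

The posterior is Dirichlet(αᵢ + nᵢ) = Dirichlet(15, 24, 9, 23).
For a Dirichlet(a₁,…,a_K) with all aᵢ > 1, the mode has j-th component (aⱼ − 1)/(Σaᵢ − K).
Here Σaᵢ = 71 and K = 4, so p_A = (15 − 1)/(71 − 4) = 14/67 ≈ 0.209.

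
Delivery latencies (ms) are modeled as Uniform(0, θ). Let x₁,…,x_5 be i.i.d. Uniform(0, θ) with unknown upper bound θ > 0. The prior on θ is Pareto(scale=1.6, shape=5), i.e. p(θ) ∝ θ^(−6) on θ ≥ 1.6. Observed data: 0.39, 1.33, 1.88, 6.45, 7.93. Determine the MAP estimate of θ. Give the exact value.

θ̂_MAP = 7.93

The Uniform(0, θ) likelihood is θ^(−n) for θ ≥ max(xᵢ), zero otherwise. Here max(xᵢ) = 7.93.
Posterior ∝ θ^(−6) · θ^(−5) = θ^(−11) on θ ≥ max(1.6, 7.93) = 7.93.
This density is strictly decreasing in θ, so the posterior mode lies at the lower boundary of the support.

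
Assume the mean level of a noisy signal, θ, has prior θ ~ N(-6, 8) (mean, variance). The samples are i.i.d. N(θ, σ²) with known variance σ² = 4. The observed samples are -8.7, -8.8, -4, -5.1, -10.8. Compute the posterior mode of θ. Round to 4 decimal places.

θ̂_MAP = -7.3455

n = 5; x̄ = ((-8.7) + (-8.8) + (-4) + (-5.1) + (-10.8))/5 = -37.4/5 = -7.48.
For a Normal prior and Normal likelihood with known variance, the posterior is Normal; its mode equals its mean, the precision-weighted average.
Prior precision 1/σ₀² = 1/8 = 0.125; data precision n/σ² = 5/4 = 1.25.
θ̂ = (0.125·(-6) + 1.25·(-7.48)) / (0.125 + 1.25) = (-10.1)/1.375 = -404/55 ≈ -7.3455.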